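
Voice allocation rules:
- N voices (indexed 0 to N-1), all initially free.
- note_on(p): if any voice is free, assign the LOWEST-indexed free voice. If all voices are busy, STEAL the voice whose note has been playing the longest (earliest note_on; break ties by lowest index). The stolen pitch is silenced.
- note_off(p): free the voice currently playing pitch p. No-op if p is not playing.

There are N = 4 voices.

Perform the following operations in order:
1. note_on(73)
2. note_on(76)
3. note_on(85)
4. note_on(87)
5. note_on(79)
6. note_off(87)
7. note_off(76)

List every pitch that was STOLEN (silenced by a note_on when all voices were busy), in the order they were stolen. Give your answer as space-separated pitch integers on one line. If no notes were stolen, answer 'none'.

Op 1: note_on(73): voice 0 is free -> assigned | voices=[73 - - -]
Op 2: note_on(76): voice 1 is free -> assigned | voices=[73 76 - -]
Op 3: note_on(85): voice 2 is free -> assigned | voices=[73 76 85 -]
Op 4: note_on(87): voice 3 is free -> assigned | voices=[73 76 85 87]
Op 5: note_on(79): all voices busy, STEAL voice 0 (pitch 73, oldest) -> assign | voices=[79 76 85 87]
Op 6: note_off(87): free voice 3 | voices=[79 76 85 -]
Op 7: note_off(76): free voice 1 | voices=[79 - 85 -]

Answer: 73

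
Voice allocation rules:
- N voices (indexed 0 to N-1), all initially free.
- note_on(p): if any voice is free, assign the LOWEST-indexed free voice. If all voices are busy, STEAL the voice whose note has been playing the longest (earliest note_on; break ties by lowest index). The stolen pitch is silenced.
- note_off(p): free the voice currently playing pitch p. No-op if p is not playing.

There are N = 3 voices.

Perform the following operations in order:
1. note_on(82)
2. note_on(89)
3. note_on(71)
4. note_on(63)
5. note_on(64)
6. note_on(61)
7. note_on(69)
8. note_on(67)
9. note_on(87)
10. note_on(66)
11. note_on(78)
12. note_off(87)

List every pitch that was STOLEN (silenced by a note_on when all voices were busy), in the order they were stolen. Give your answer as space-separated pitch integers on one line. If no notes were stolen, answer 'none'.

Answer: 82 89 71 63 64 61 69 67

Derivation:
Op 1: note_on(82): voice 0 is free -> assigned | voices=[82 - -]
Op 2: note_on(89): voice 1 is free -> assigned | voices=[82 89 -]
Op 3: note_on(71): voice 2 is free -> assigned | voices=[82 89 71]
Op 4: note_on(63): all voices busy, STEAL voice 0 (pitch 82, oldest) -> assign | voices=[63 89 71]
Op 5: note_on(64): all voices busy, STEAL voice 1 (pitch 89, oldest) -> assign | voices=[63 64 71]
Op 6: note_on(61): all voices busy, STEAL voice 2 (pitch 71, oldest) -> assign | voices=[63 64 61]
Op 7: note_on(69): all voices busy, STEAL voice 0 (pitch 63, oldest) -> assign | voices=[69 64 61]
Op 8: note_on(67): all voices busy, STEAL voice 1 (pitch 64, oldest) -> assign | voices=[69 67 61]
Op 9: note_on(87): all voices busy, STEAL voice 2 (pitch 61, oldest) -> assign | voices=[69 67 87]
Op 10: note_on(66): all voices busy, STEAL voice 0 (pitch 69, oldest) -> assign | voices=[66 67 87]
Op 11: note_on(78): all voices busy, STEAL voice 1 (pitch 67, oldest) -> assign | voices=[66 78 87]
Op 12: note_off(87): free voice 2 | voices=[66 78 -]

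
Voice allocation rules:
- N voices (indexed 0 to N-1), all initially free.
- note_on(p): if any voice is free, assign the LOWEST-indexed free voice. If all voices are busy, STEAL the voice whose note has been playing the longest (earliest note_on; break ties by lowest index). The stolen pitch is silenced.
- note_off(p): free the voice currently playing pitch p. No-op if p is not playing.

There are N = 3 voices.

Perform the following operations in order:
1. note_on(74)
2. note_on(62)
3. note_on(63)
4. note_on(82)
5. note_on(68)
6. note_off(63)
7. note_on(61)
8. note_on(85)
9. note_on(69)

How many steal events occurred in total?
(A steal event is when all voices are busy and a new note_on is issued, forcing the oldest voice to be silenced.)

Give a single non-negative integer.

Answer: 4

Derivation:
Op 1: note_on(74): voice 0 is free -> assigned | voices=[74 - -]
Op 2: note_on(62): voice 1 is free -> assigned | voices=[74 62 -]
Op 3: note_on(63): voice 2 is free -> assigned | voices=[74 62 63]
Op 4: note_on(82): all voices busy, STEAL voice 0 (pitch 74, oldest) -> assign | voices=[82 62 63]
Op 5: note_on(68): all voices busy, STEAL voice 1 (pitch 62, oldest) -> assign | voices=[82 68 63]
Op 6: note_off(63): free voice 2 | voices=[82 68 -]
Op 7: note_on(61): voice 2 is free -> assigned | voices=[82 68 61]
Op 8: note_on(85): all voices busy, STEAL voice 0 (pitch 82, oldest) -> assign | voices=[85 68 61]
Op 9: note_on(69): all voices busy, STEAL voice 1 (pitch 68, oldest) -> assign | voices=[85 69 61]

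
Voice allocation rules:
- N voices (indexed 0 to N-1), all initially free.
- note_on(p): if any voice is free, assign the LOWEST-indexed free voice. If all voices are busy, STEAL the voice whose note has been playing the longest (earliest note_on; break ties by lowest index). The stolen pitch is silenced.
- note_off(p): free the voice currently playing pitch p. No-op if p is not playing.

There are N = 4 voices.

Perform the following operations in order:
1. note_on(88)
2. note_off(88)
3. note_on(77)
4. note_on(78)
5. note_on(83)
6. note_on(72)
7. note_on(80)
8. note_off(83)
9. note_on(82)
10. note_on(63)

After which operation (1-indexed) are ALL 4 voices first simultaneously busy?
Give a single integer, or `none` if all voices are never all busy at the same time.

Answer: 6

Derivation:
Op 1: note_on(88): voice 0 is free -> assigned | voices=[88 - - -]
Op 2: note_off(88): free voice 0 | voices=[- - - -]
Op 3: note_on(77): voice 0 is free -> assigned | voices=[77 - - -]
Op 4: note_on(78): voice 1 is free -> assigned | voices=[77 78 - -]
Op 5: note_on(83): voice 2 is free -> assigned | voices=[77 78 83 -]
Op 6: note_on(72): voice 3 is free -> assigned | voices=[77 78 83 72]
Op 7: note_on(80): all voices busy, STEAL voice 0 (pitch 77, oldest) -> assign | voices=[80 78 83 72]
Op 8: note_off(83): free voice 2 | voices=[80 78 - 72]
Op 9: note_on(82): voice 2 is free -> assigned | voices=[80 78 82 72]
Op 10: note_on(63): all voices busy, STEAL voice 1 (pitch 78, oldest) -> assign | voices=[80 63 82 72]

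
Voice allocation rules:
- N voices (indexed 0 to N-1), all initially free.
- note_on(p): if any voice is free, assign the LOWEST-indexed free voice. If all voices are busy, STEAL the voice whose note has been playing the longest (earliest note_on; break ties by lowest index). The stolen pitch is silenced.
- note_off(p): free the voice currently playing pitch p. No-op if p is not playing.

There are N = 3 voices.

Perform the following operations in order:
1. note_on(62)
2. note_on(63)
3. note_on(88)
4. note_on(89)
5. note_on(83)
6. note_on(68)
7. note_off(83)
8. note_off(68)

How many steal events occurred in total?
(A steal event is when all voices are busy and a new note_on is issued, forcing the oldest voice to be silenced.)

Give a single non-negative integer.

Op 1: note_on(62): voice 0 is free -> assigned | voices=[62 - -]
Op 2: note_on(63): voice 1 is free -> assigned | voices=[62 63 -]
Op 3: note_on(88): voice 2 is free -> assigned | voices=[62 63 88]
Op 4: note_on(89): all voices busy, STEAL voice 0 (pitch 62, oldest) -> assign | voices=[89 63 88]
Op 5: note_on(83): all voices busy, STEAL voice 1 (pitch 63, oldest) -> assign | voices=[89 83 88]
Op 6: note_on(68): all voices busy, STEAL voice 2 (pitch 88, oldest) -> assign | voices=[89 83 68]
Op 7: note_off(83): free voice 1 | voices=[89 - 68]
Op 8: note_off(68): free voice 2 | voices=[89 - -]

Answer: 3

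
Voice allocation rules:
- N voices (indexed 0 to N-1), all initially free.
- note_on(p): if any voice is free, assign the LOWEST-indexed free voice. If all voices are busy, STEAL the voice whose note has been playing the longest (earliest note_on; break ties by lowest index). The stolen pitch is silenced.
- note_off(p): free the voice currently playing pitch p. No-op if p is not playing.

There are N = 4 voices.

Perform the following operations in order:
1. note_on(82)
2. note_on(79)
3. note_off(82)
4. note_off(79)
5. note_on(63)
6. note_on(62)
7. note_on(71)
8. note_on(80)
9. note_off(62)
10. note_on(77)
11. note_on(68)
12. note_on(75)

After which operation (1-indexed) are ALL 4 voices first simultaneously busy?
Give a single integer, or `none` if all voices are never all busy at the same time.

Answer: 8

Derivation:
Op 1: note_on(82): voice 0 is free -> assigned | voices=[82 - - -]
Op 2: note_on(79): voice 1 is free -> assigned | voices=[82 79 - -]
Op 3: note_off(82): free voice 0 | voices=[- 79 - -]
Op 4: note_off(79): free voice 1 | voices=[- - - -]
Op 5: note_on(63): voice 0 is free -> assigned | voices=[63 - - -]
Op 6: note_on(62): voice 1 is free -> assigned | voices=[63 62 - -]
Op 7: note_on(71): voice 2 is free -> assigned | voices=[63 62 71 -]
Op 8: note_on(80): voice 3 is free -> assigned | voices=[63 62 71 80]
Op 9: note_off(62): free voice 1 | voices=[63 - 71 80]
Op 10: note_on(77): voice 1 is free -> assigned | voices=[63 77 71 80]
Op 11: note_on(68): all voices busy, STEAL voice 0 (pitch 63, oldest) -> assign | voices=[68 77 71 80]
Op 12: note_on(75): all voices busy, STEAL voice 2 (pitch 71, oldest) -> assign | voices=[68 77 75 80]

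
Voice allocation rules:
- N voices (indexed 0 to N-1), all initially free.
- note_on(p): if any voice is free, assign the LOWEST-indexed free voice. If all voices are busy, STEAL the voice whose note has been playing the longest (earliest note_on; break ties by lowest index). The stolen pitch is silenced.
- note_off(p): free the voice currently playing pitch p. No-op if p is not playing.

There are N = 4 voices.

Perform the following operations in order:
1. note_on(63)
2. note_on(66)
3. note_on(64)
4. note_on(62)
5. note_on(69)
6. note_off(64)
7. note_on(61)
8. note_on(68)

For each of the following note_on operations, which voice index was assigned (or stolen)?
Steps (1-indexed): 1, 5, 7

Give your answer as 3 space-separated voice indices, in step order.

Answer: 0 0 2

Derivation:
Op 1: note_on(63): voice 0 is free -> assigned | voices=[63 - - -]
Op 2: note_on(66): voice 1 is free -> assigned | voices=[63 66 - -]
Op 3: note_on(64): voice 2 is free -> assigned | voices=[63 66 64 -]
Op 4: note_on(62): voice 3 is free -> assigned | voices=[63 66 64 62]
Op 5: note_on(69): all voices busy, STEAL voice 0 (pitch 63, oldest) -> assign | voices=[69 66 64 62]
Op 6: note_off(64): free voice 2 | voices=[69 66 - 62]
Op 7: note_on(61): voice 2 is free -> assigned | voices=[69 66 61 62]
Op 8: note_on(68): all voices busy, STEAL voice 1 (pitch 66, oldest) -> assign | voices=[69 68 61 62]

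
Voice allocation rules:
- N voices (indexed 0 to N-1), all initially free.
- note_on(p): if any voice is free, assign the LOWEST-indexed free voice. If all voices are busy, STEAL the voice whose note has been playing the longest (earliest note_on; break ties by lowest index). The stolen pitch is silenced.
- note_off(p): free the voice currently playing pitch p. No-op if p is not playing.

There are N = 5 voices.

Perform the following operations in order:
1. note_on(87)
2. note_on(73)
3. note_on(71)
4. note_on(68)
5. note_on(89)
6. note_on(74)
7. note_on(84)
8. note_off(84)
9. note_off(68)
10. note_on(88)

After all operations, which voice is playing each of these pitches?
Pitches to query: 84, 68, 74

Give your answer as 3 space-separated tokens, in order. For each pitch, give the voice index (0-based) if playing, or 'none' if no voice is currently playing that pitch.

Answer: none none 0

Derivation:
Op 1: note_on(87): voice 0 is free -> assigned | voices=[87 - - - -]
Op 2: note_on(73): voice 1 is free -> assigned | voices=[87 73 - - -]
Op 3: note_on(71): voice 2 is free -> assigned | voices=[87 73 71 - -]
Op 4: note_on(68): voice 3 is free -> assigned | voices=[87 73 71 68 -]
Op 5: note_on(89): voice 4 is free -> assigned | voices=[87 73 71 68 89]
Op 6: note_on(74): all voices busy, STEAL voice 0 (pitch 87, oldest) -> assign | voices=[74 73 71 68 89]
Op 7: note_on(84): all voices busy, STEAL voice 1 (pitch 73, oldest) -> assign | voices=[74 84 71 68 89]
Op 8: note_off(84): free voice 1 | voices=[74 - 71 68 89]
Op 9: note_off(68): free voice 3 | voices=[74 - 71 - 89]
Op 10: note_on(88): voice 1 is free -> assigned | voices=[74 88 71 - 89]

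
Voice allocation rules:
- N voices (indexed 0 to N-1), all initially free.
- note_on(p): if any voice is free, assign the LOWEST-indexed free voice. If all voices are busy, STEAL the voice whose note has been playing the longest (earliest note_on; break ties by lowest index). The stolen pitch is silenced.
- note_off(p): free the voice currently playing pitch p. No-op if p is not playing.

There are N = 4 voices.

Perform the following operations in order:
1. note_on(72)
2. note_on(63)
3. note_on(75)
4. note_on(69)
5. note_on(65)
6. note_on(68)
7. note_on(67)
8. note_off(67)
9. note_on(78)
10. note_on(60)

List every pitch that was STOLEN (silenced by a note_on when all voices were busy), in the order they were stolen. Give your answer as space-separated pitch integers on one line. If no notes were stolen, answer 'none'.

Op 1: note_on(72): voice 0 is free -> assigned | voices=[72 - - -]
Op 2: note_on(63): voice 1 is free -> assigned | voices=[72 63 - -]
Op 3: note_on(75): voice 2 is free -> assigned | voices=[72 63 75 -]
Op 4: note_on(69): voice 3 is free -> assigned | voices=[72 63 75 69]
Op 5: note_on(65): all voices busy, STEAL voice 0 (pitch 72, oldest) -> assign | voices=[65 63 75 69]
Op 6: note_on(68): all voices busy, STEAL voice 1 (pitch 63, oldest) -> assign | voices=[65 68 75 69]
Op 7: note_on(67): all voices busy, STEAL voice 2 (pitch 75, oldest) -> assign | voices=[65 68 67 69]
Op 8: note_off(67): free voice 2 | voices=[65 68 - 69]
Op 9: note_on(78): voice 2 is free -> assigned | voices=[65 68 78 69]
Op 10: note_on(60): all voices busy, STEAL voice 3 (pitch 69, oldest) -> assign | voices=[65 68 78 60]

Answer: 72 63 75 69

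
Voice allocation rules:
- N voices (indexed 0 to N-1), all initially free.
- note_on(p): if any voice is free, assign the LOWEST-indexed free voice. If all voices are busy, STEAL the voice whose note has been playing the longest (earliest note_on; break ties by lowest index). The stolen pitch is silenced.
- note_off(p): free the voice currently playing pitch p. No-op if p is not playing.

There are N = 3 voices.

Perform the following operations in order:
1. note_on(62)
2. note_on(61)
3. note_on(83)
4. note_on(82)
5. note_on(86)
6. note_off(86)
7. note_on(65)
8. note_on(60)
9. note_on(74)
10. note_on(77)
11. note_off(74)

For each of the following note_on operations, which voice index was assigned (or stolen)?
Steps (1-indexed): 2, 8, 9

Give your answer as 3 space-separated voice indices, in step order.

Op 1: note_on(62): voice 0 is free -> assigned | voices=[62 - -]
Op 2: note_on(61): voice 1 is free -> assigned | voices=[62 61 -]
Op 3: note_on(83): voice 2 is free -> assigned | voices=[62 61 83]
Op 4: note_on(82): all voices busy, STEAL voice 0 (pitch 62, oldest) -> assign | voices=[82 61 83]
Op 5: note_on(86): all voices busy, STEAL voice 1 (pitch 61, oldest) -> assign | voices=[82 86 83]
Op 6: note_off(86): free voice 1 | voices=[82 - 83]
Op 7: note_on(65): voice 1 is free -> assigned | voices=[82 65 83]
Op 8: note_on(60): all voices busy, STEAL voice 2 (pitch 83, oldest) -> assign | voices=[82 65 60]
Op 9: note_on(74): all voices busy, STEAL voice 0 (pitch 82, oldest) -> assign | voices=[74 65 60]
Op 10: note_on(77): all voices busy, STEAL voice 1 (pitch 65, oldest) -> assign | voices=[74 77 60]
Op 11: note_off(74): free voice 0 | voices=[- 77 60]

Answer: 1 2 0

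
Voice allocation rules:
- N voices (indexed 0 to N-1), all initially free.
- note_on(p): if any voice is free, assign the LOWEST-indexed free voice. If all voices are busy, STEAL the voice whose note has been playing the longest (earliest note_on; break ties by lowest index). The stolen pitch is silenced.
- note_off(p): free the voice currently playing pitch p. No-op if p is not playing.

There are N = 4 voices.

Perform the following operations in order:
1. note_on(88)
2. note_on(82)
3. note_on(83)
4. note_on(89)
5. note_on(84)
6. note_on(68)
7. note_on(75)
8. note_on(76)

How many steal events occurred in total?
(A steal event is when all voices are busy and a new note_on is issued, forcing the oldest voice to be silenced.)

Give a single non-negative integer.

Answer: 4

Derivation:
Op 1: note_on(88): voice 0 is free -> assigned | voices=[88 - - -]
Op 2: note_on(82): voice 1 is free -> assigned | voices=[88 82 - -]
Op 3: note_on(83): voice 2 is free -> assigned | voices=[88 82 83 -]
Op 4: note_on(89): voice 3 is free -> assigned | voices=[88 82 83 89]
Op 5: note_on(84): all voices busy, STEAL voice 0 (pitch 88, oldest) -> assign | voices=[84 82 83 89]
Op 6: note_on(68): all voices busy, STEAL voice 1 (pitch 82, oldest) -> assign | voices=[84 68 83 89]
Op 7: note_on(75): all voices busy, STEAL voice 2 (pitch 83, oldest) -> assign | voices=[84 68 75 89]
Op 8: note_on(76): all voices busy, STEAL voice 3 (pitch 89, oldest) -> assign | voices=[84 68 75 76]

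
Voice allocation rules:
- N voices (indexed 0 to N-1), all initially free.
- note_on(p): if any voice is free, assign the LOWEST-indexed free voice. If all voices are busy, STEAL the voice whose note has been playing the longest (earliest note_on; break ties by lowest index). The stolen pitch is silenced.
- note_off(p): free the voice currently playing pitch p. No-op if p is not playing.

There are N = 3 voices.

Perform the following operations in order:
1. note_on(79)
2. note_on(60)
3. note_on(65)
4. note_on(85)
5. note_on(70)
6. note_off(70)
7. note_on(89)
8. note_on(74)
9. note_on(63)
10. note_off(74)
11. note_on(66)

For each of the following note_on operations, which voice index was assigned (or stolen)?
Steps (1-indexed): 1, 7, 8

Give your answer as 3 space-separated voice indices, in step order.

Answer: 0 1 2

Derivation:
Op 1: note_on(79): voice 0 is free -> assigned | voices=[79 - -]
Op 2: note_on(60): voice 1 is free -> assigned | voices=[79 60 -]
Op 3: note_on(65): voice 2 is free -> assigned | voices=[79 60 65]
Op 4: note_on(85): all voices busy, STEAL voice 0 (pitch 79, oldest) -> assign | voices=[85 60 65]
Op 5: note_on(70): all voices busy, STEAL voice 1 (pitch 60, oldest) -> assign | voices=[85 70 65]
Op 6: note_off(70): free voice 1 | voices=[85 - 65]
Op 7: note_on(89): voice 1 is free -> assigned | voices=[85 89 65]
Op 8: note_on(74): all voices busy, STEAL voice 2 (pitch 65, oldest) -> assign | voices=[85 89 74]
Op 9: note_on(63): all voices busy, STEAL voice 0 (pitch 85, oldest) -> assign | voices=[63 89 74]
Op 10: note_off(74): free voice 2 | voices=[63 89 -]
Op 11: note_on(66): voice 2 is free -> assigned | voices=[63 89 66]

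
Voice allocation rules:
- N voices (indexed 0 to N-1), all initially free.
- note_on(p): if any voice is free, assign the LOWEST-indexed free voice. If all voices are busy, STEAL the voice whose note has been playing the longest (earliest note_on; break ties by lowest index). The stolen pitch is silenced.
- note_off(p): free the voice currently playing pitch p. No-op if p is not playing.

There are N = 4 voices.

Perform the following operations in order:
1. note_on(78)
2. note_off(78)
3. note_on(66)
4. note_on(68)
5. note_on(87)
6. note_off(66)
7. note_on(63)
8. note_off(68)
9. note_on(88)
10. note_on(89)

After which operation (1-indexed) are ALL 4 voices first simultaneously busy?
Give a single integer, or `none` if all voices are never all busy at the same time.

Answer: 10

Derivation:
Op 1: note_on(78): voice 0 is free -> assigned | voices=[78 - - -]
Op 2: note_off(78): free voice 0 | voices=[- - - -]
Op 3: note_on(66): voice 0 is free -> assigned | voices=[66 - - -]
Op 4: note_on(68): voice 1 is free -> assigned | voices=[66 68 - -]
Op 5: note_on(87): voice 2 is free -> assigned | voices=[66 68 87 -]
Op 6: note_off(66): free voice 0 | voices=[- 68 87 -]
Op 7: note_on(63): voice 0 is free -> assigned | voices=[63 68 87 -]
Op 8: note_off(68): free voice 1 | voices=[63 - 87 -]
Op 9: note_on(88): voice 1 is free -> assigned | voices=[63 88 87 -]
Op 10: note_on(89): voice 3 is free -> assigned | voices=[63 88 87 89]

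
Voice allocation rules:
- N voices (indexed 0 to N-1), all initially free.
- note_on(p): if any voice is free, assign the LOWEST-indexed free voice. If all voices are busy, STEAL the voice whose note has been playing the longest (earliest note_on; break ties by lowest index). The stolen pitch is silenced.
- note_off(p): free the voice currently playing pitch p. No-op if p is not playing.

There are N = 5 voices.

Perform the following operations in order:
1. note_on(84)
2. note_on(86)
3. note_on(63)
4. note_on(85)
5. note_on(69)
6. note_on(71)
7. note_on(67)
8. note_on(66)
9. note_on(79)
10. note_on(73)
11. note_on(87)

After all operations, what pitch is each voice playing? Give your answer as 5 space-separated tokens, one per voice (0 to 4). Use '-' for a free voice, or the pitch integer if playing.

Op 1: note_on(84): voice 0 is free -> assigned | voices=[84 - - - -]
Op 2: note_on(86): voice 1 is free -> assigned | voices=[84 86 - - -]
Op 3: note_on(63): voice 2 is free -> assigned | voices=[84 86 63 - -]
Op 4: note_on(85): voice 3 is free -> assigned | voices=[84 86 63 85 -]
Op 5: note_on(69): voice 4 is free -> assigned | voices=[84 86 63 85 69]
Op 6: note_on(71): all voices busy, STEAL voice 0 (pitch 84, oldest) -> assign | voices=[71 86 63 85 69]
Op 7: note_on(67): all voices busy, STEAL voice 1 (pitch 86, oldest) -> assign | voices=[71 67 63 85 69]
Op 8: note_on(66): all voices busy, STEAL voice 2 (pitch 63, oldest) -> assign | voices=[71 67 66 85 69]
Op 9: note_on(79): all voices busy, STEAL voice 3 (pitch 85, oldest) -> assign | voices=[71 67 66 79 69]
Op 10: note_on(73): all voices busy, STEAL voice 4 (pitch 69, oldest) -> assign | voices=[71 67 66 79 73]
Op 11: note_on(87): all voices busy, STEAL voice 0 (pitch 71, oldest) -> assign | voices=[87 67 66 79 73]

Answer: 87 67 66 79 73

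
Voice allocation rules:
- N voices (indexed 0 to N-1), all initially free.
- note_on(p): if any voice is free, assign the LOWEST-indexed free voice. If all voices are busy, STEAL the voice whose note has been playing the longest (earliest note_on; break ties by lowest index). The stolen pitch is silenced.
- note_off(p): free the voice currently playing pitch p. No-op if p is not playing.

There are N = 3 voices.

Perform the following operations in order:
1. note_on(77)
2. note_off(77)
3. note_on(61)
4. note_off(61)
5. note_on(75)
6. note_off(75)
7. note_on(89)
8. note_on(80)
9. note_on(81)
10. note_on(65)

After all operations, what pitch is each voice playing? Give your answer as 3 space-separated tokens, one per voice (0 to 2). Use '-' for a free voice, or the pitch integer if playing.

Op 1: note_on(77): voice 0 is free -> assigned | voices=[77 - -]
Op 2: note_off(77): free voice 0 | voices=[- - -]
Op 3: note_on(61): voice 0 is free -> assigned | voices=[61 - -]
Op 4: note_off(61): free voice 0 | voices=[- - -]
Op 5: note_on(75): voice 0 is free -> assigned | voices=[75 - -]
Op 6: note_off(75): free voice 0 | voices=[- - -]
Op 7: note_on(89): voice 0 is free -> assigned | voices=[89 - -]
Op 8: note_on(80): voice 1 is free -> assigned | voices=[89 80 -]
Op 9: note_on(81): voice 2 is free -> assigned | voices=[89 80 81]
Op 10: note_on(65): all voices busy, STEAL voice 0 (pitch 89, oldest) -> assign | voices=[65 80 81]

Answer: 65 80 81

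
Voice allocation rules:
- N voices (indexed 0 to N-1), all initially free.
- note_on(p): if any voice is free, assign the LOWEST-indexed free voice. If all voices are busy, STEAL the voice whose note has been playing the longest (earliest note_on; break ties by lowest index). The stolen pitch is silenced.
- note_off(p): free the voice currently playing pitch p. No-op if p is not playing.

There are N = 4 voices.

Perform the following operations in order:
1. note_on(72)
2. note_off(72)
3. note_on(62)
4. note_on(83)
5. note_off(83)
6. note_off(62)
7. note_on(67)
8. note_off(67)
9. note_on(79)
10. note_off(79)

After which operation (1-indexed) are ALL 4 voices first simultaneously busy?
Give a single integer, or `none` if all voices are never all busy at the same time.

Op 1: note_on(72): voice 0 is free -> assigned | voices=[72 - - -]
Op 2: note_off(72): free voice 0 | voices=[- - - -]
Op 3: note_on(62): voice 0 is free -> assigned | voices=[62 - - -]
Op 4: note_on(83): voice 1 is free -> assigned | voices=[62 83 - -]
Op 5: note_off(83): free voice 1 | voices=[62 - - -]
Op 6: note_off(62): free voice 0 | voices=[- - - -]
Op 7: note_on(67): voice 0 is free -> assigned | voices=[67 - - -]
Op 8: note_off(67): free voice 0 | voices=[- - - -]
Op 9: note_on(79): voice 0 is free -> assigned | voices=[79 - - -]
Op 10: note_off(79): free voice 0 | voices=[- - - -]

Answer: none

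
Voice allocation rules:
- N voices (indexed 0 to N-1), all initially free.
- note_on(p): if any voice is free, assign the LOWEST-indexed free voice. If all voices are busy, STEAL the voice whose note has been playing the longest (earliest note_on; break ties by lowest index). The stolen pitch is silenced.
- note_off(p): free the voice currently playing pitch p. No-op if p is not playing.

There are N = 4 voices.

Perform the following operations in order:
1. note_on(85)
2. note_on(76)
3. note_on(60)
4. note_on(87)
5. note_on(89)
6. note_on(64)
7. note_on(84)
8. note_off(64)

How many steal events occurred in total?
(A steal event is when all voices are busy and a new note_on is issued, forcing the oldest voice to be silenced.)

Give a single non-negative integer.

Op 1: note_on(85): voice 0 is free -> assigned | voices=[85 - - -]
Op 2: note_on(76): voice 1 is free -> assigned | voices=[85 76 - -]
Op 3: note_on(60): voice 2 is free -> assigned | voices=[85 76 60 -]
Op 4: note_on(87): voice 3 is free -> assigned | voices=[85 76 60 87]
Op 5: note_on(89): all voices busy, STEAL voice 0 (pitch 85, oldest) -> assign | voices=[89 76 60 87]
Op 6: note_on(64): all voices busy, STEAL voice 1 (pitch 76, oldest) -> assign | voices=[89 64 60 87]
Op 7: note_on(84): all voices busy, STEAL voice 2 (pitch 60, oldest) -> assign | voices=[89 64 84 87]
Op 8: note_off(64): free voice 1 | voices=[89 - 84 87]

Answer: 3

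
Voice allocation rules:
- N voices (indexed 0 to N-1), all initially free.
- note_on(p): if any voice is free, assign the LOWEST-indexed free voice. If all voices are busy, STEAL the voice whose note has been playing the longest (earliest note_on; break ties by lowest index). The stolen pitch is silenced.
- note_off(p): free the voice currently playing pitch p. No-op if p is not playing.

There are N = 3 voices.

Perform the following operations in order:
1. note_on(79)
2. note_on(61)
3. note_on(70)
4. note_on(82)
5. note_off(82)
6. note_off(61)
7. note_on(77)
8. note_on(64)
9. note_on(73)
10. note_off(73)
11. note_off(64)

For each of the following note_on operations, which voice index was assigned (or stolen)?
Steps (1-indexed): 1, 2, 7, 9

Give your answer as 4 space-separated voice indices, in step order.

Op 1: note_on(79): voice 0 is free -> assigned | voices=[79 - -]
Op 2: note_on(61): voice 1 is free -> assigned | voices=[79 61 -]
Op 3: note_on(70): voice 2 is free -> assigned | voices=[79 61 70]
Op 4: note_on(82): all voices busy, STEAL voice 0 (pitch 79, oldest) -> assign | voices=[82 61 70]
Op 5: note_off(82): free voice 0 | voices=[- 61 70]
Op 6: note_off(61): free voice 1 | voices=[- - 70]
Op 7: note_on(77): voice 0 is free -> assigned | voices=[77 - 70]
Op 8: note_on(64): voice 1 is free -> assigned | voices=[77 64 70]
Op 9: note_on(73): all voices busy, STEAL voice 2 (pitch 70, oldest) -> assign | voices=[77 64 73]
Op 10: note_off(73): free voice 2 | voices=[77 64 -]
Op 11: note_off(64): free voice 1 | voices=[77 - -]

Answer: 0 1 0 2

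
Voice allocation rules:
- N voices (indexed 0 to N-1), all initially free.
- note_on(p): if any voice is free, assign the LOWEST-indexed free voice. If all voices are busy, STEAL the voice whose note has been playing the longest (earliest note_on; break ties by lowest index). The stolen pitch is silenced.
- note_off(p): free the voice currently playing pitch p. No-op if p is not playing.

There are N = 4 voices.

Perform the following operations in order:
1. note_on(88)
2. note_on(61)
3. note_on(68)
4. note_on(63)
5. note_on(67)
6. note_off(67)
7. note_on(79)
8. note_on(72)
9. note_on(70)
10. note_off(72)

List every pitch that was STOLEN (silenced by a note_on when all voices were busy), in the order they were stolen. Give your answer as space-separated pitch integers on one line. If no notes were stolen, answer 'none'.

Op 1: note_on(88): voice 0 is free -> assigned | voices=[88 - - -]
Op 2: note_on(61): voice 1 is free -> assigned | voices=[88 61 - -]
Op 3: note_on(68): voice 2 is free -> assigned | voices=[88 61 68 -]
Op 4: note_on(63): voice 3 is free -> assigned | voices=[88 61 68 63]
Op 5: note_on(67): all voices busy, STEAL voice 0 (pitch 88, oldest) -> assign | voices=[67 61 68 63]
Op 6: note_off(67): free voice 0 | voices=[- 61 68 63]
Op 7: note_on(79): voice 0 is free -> assigned | voices=[79 61 68 63]
Op 8: note_on(72): all voices busy, STEAL voice 1 (pitch 61, oldest) -> assign | voices=[79 72 68 63]
Op 9: note_on(70): all voices busy, STEAL voice 2 (pitch 68, oldest) -> assign | voices=[79 72 70 63]
Op 10: note_off(72): free voice 1 | voices=[79 - 70 63]

Answer: 88 61 68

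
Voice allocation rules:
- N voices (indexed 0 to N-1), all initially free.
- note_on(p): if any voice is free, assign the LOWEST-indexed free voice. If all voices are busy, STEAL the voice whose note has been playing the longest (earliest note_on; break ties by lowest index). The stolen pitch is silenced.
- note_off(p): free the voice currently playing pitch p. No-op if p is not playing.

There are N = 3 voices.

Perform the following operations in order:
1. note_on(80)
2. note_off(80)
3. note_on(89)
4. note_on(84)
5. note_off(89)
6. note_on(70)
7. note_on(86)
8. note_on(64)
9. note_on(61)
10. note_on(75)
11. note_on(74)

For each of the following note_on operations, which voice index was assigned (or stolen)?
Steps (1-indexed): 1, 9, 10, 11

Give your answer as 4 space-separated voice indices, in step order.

Answer: 0 0 2 1

Derivation:
Op 1: note_on(80): voice 0 is free -> assigned | voices=[80 - -]
Op 2: note_off(80): free voice 0 | voices=[- - -]
Op 3: note_on(89): voice 0 is free -> assigned | voices=[89 - -]
Op 4: note_on(84): voice 1 is free -> assigned | voices=[89 84 -]
Op 5: note_off(89): free voice 0 | voices=[- 84 -]
Op 6: note_on(70): voice 0 is free -> assigned | voices=[70 84 -]
Op 7: note_on(86): voice 2 is free -> assigned | voices=[70 84 86]
Op 8: note_on(64): all voices busy, STEAL voice 1 (pitch 84, oldest) -> assign | voices=[70 64 86]
Op 9: note_on(61): all voices busy, STEAL voice 0 (pitch 70, oldest) -> assign | voices=[61 64 86]
Op 10: note_on(75): all voices busy, STEAL voice 2 (pitch 86, oldest) -> assign | voices=[61 64 75]
Op 11: note_on(74): all voices busy, STEAL voice 1 (pitch 64, oldest) -> assign | voices=[61 74 75]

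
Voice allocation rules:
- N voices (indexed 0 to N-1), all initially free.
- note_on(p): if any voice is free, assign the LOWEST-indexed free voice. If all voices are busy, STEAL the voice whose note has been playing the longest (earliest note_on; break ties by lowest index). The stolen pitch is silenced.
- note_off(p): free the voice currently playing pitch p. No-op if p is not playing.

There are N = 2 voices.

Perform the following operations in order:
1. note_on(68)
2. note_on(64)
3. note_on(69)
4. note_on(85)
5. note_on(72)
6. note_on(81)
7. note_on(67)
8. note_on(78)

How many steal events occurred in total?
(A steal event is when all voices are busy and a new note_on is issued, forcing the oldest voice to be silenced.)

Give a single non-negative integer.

Op 1: note_on(68): voice 0 is free -> assigned | voices=[68 -]
Op 2: note_on(64): voice 1 is free -> assigned | voices=[68 64]
Op 3: note_on(69): all voices busy, STEAL voice 0 (pitch 68, oldest) -> assign | voices=[69 64]
Op 4: note_on(85): all voices busy, STEAL voice 1 (pitch 64, oldest) -> assign | voices=[69 85]
Op 5: note_on(72): all voices busy, STEAL voice 0 (pitch 69, oldest) -> assign | voices=[72 85]
Op 6: note_on(81): all voices busy, STEAL voice 1 (pitch 85, oldest) -> assign | voices=[72 81]
Op 7: note_on(67): all voices busy, STEAL voice 0 (pitch 72, oldest) -> assign | voices=[67 81]
Op 8: note_on(78): all voices busy, STEAL voice 1 (pitch 81, oldest) -> assign | voices=[67 78]

Answer: 6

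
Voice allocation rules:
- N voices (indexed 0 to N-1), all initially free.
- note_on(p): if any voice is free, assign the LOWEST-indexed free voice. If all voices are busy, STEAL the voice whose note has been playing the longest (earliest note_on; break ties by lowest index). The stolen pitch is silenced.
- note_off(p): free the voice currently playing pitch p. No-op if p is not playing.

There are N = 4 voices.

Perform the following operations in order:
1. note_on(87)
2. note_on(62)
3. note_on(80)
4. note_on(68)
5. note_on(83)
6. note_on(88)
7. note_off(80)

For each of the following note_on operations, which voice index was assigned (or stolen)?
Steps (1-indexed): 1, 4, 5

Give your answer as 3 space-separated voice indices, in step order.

Op 1: note_on(87): voice 0 is free -> assigned | voices=[87 - - -]
Op 2: note_on(62): voice 1 is free -> assigned | voices=[87 62 - -]
Op 3: note_on(80): voice 2 is free -> assigned | voices=[87 62 80 -]
Op 4: note_on(68): voice 3 is free -> assigned | voices=[87 62 80 68]
Op 5: note_on(83): all voices busy, STEAL voice 0 (pitch 87, oldest) -> assign | voices=[83 62 80 68]
Op 6: note_on(88): all voices busy, STEAL voice 1 (pitch 62, oldest) -> assign | voices=[83 88 80 68]
Op 7: note_off(80): free voice 2 | voices=[83 88 - 68]

Answer: 0 3 0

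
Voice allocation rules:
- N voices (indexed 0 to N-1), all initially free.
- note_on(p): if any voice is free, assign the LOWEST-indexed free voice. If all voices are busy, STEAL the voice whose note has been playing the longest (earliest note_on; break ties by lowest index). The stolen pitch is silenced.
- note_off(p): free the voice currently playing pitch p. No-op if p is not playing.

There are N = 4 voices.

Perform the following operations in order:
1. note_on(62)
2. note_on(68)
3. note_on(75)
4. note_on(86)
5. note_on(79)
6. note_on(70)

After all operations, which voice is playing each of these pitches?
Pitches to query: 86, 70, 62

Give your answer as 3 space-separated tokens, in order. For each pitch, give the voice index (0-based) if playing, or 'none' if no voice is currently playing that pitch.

Op 1: note_on(62): voice 0 is free -> assigned | voices=[62 - - -]
Op 2: note_on(68): voice 1 is free -> assigned | voices=[62 68 - -]
Op 3: note_on(75): voice 2 is free -> assigned | voices=[62 68 75 -]
Op 4: note_on(86): voice 3 is free -> assigned | voices=[62 68 75 86]
Op 5: note_on(79): all voices busy, STEAL voice 0 (pitch 62, oldest) -> assign | voices=[79 68 75 86]
Op 6: note_on(70): all voices busy, STEAL voice 1 (pitch 68, oldest) -> assign | voices=[79 70 75 86]

Answer: 3 1 none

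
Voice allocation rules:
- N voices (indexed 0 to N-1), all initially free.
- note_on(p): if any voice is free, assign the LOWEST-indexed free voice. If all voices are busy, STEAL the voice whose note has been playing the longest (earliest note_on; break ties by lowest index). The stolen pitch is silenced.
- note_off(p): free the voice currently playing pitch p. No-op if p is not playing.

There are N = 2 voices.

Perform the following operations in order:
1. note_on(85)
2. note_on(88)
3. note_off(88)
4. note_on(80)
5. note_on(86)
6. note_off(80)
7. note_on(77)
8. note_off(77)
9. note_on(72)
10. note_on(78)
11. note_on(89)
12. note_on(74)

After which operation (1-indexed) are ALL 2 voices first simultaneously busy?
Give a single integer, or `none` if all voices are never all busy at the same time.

Op 1: note_on(85): voice 0 is free -> assigned | voices=[85 -]
Op 2: note_on(88): voice 1 is free -> assigned | voices=[85 88]
Op 3: note_off(88): free voice 1 | voices=[85 -]
Op 4: note_on(80): voice 1 is free -> assigned | voices=[85 80]
Op 5: note_on(86): all voices busy, STEAL voice 0 (pitch 85, oldest) -> assign | voices=[86 80]
Op 6: note_off(80): free voice 1 | voices=[86 -]
Op 7: note_on(77): voice 1 is free -> assigned | voices=[86 77]
Op 8: note_off(77): free voice 1 | voices=[86 -]
Op 9: note_on(72): voice 1 is free -> assigned | voices=[86 72]
Op 10: note_on(78): all voices busy, STEAL voice 0 (pitch 86, oldest) -> assign | voices=[78 72]
Op 11: note_on(89): all voices busy, STEAL voice 1 (pitch 72, oldest) -> assign | voices=[78 89]
Op 12: note_on(74): all voices busy, STEAL voice 0 (pitch 78, oldest) -> assign | voices=[74 89]

Answer: 2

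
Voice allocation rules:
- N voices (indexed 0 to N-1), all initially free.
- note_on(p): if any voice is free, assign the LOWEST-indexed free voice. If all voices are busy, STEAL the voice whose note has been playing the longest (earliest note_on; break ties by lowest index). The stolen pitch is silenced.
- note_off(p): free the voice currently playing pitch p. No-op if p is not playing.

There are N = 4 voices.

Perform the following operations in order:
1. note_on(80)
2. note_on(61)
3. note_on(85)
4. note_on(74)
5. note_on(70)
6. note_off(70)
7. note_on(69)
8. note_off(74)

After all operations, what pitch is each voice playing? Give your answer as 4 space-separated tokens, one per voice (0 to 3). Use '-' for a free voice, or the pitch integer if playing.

Answer: 69 61 85 -

Derivation:
Op 1: note_on(80): voice 0 is free -> assigned | voices=[80 - - -]
Op 2: note_on(61): voice 1 is free -> assigned | voices=[80 61 - -]
Op 3: note_on(85): voice 2 is free -> assigned | voices=[80 61 85 -]
Op 4: note_on(74): voice 3 is free -> assigned | voices=[80 61 85 74]
Op 5: note_on(70): all voices busy, STEAL voice 0 (pitch 80, oldest) -> assign | voices=[70 61 85 74]
Op 6: note_off(70): free voice 0 | voices=[- 61 85 74]
Op 7: note_on(69): voice 0 is free -> assigned | voices=[69 61 85 74]
Op 8: note_off(74): free voice 3 | voices=[69 61 85 -]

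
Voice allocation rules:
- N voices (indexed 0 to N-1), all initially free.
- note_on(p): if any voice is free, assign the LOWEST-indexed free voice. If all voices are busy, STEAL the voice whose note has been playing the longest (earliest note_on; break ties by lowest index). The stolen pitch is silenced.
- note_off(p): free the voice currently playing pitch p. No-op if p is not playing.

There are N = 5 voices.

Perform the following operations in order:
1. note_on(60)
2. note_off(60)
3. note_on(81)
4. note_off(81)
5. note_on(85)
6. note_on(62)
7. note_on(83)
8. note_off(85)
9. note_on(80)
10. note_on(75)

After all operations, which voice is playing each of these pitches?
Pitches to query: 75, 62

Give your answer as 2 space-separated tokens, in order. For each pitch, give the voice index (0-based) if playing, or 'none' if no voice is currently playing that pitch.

Answer: 3 1

Derivation:
Op 1: note_on(60): voice 0 is free -> assigned | voices=[60 - - - -]
Op 2: note_off(60): free voice 0 | voices=[- - - - -]
Op 3: note_on(81): voice 0 is free -> assigned | voices=[81 - - - -]
Op 4: note_off(81): free voice 0 | voices=[- - - - -]
Op 5: note_on(85): voice 0 is free -> assigned | voices=[85 - - - -]
Op 6: note_on(62): voice 1 is free -> assigned | voices=[85 62 - - -]
Op 7: note_on(83): voice 2 is free -> assigned | voices=[85 62 83 - -]
Op 8: note_off(85): free voice 0 | voices=[- 62 83 - -]
Op 9: note_on(80): voice 0 is free -> assigned | voices=[80 62 83 - -]
Op 10: note_on(75): voice 3 is free -> assigned | voices=[80 62 83 75 -]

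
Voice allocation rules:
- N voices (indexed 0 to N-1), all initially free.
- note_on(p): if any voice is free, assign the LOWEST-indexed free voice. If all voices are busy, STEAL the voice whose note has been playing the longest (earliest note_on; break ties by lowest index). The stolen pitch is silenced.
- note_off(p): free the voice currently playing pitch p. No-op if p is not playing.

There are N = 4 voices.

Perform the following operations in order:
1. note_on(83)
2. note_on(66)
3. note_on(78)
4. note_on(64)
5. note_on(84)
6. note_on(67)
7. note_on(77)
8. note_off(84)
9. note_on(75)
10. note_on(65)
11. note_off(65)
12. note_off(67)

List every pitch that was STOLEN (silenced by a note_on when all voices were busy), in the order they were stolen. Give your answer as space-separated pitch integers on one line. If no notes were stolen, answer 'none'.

Answer: 83 66 78 64

Derivation:
Op 1: note_on(83): voice 0 is free -> assigned | voices=[83 - - -]
Op 2: note_on(66): voice 1 is free -> assigned | voices=[83 66 - -]
Op 3: note_on(78): voice 2 is free -> assigned | voices=[83 66 78 -]
Op 4: note_on(64): voice 3 is free -> assigned | voices=[83 66 78 64]
Op 5: note_on(84): all voices busy, STEAL voice 0 (pitch 83, oldest) -> assign | voices=[84 66 78 64]
Op 6: note_on(67): all voices busy, STEAL voice 1 (pitch 66, oldest) -> assign | voices=[84 67 78 64]
Op 7: note_on(77): all voices busy, STEAL voice 2 (pitch 78, oldest) -> assign | voices=[84 67 77 64]
Op 8: note_off(84): free voice 0 | voices=[- 67 77 64]
Op 9: note_on(75): voice 0 is free -> assigned | voices=[75 67 77 64]
Op 10: note_on(65): all voices busy, STEAL voice 3 (pitch 64, oldest) -> assign | voices=[75 67 77 65]
Op 11: note_off(65): free voice 3 | voices=[75 67 77 -]
Op 12: note_off(67): free voice 1 | voices=[75 - 77 -]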